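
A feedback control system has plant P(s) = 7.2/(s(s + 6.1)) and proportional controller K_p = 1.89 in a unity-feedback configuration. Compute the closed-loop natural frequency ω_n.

The closed-loop denominator is s(s+6.1) + 1.89·7.2 = s² + 6.1s + 13.61.
Matching s² + 2ζω_n s + ω_n²: ω_n = √13.61 = 3.689 rad/s and 2ζω_n = 6.1, so ζ = 6.1/(2·3.689) = 0.827.

ω_n = 3.69 rad/s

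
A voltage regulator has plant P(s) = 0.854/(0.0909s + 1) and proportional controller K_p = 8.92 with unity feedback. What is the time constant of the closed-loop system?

Closed loop: T(s) = K_p·P/(1+K_p·P) = 7.618/(0.0909s + 1 + 7.618), with pole at s = −(1 + 7.618)/0.0909 = −94.8.
Closed-loop time constant τ = 1/94.8 = 0.0105 s.

τ = 0.0105 s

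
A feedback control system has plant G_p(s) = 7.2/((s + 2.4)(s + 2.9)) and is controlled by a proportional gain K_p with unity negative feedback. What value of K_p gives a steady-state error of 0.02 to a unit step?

K_p = 47.4

The loop is type 0, so e_ss(step) = 1/(1 + K_pos) with K_pos = K_p·G_p(0).
G_p(0) = 1.034. Require 1/(1 + K_p·1.034) = 0.02, so 1 + 1.034·K_p = 50.
K_p = (50 − 1)/1.034 = 47.4.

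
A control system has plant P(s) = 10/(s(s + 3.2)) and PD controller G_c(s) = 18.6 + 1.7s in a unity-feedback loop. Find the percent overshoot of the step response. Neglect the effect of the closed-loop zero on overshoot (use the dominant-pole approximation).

3.14%

Forward path: (18.6 + 1.7s)·10/(s(s+3.2)). The closed-loop characteristic equation is s² + (3.2 + 10·1.7)s + 10·18.6 = 0.
That is s² + 20.2s + 186 = 0, so ω_n = 13.64 rad/s and ζ = 20.2/(2·13.64) = 0.7406.
%OS = 100·exp(−πζ/√(1−ζ²)) = 3.14%.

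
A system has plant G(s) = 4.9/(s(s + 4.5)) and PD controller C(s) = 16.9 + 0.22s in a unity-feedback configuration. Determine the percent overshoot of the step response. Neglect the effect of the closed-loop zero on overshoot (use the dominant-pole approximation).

Forward path: (16.9 + 0.22s)·4.9/(s(s+4.5)). The closed-loop characteristic equation is s² + (4.5 + 4.9·0.22)s + 4.9·16.9 = 0.
That is s² + 5.578s + 82.81 = 0, so ω_n = 9.1 rad/s and ζ = 5.578/(2·9.1) = 0.3065.
%OS = 100·exp(−πζ/√(1−ζ²)) = 36.4%.

36.4%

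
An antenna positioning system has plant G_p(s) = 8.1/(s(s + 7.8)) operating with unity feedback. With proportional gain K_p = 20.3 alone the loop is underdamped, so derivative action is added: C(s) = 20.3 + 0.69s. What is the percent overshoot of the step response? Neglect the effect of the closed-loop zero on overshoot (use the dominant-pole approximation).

Forward path: (20.3 + 0.69s)·8.1/(s(s+7.8)). The closed-loop characteristic equation is s² + (7.8 + 8.1·0.69)s + 8.1·20.3 = 0.
That is s² + 13.39s + 164.4 = 0, so ω_n = 12.82 rad/s and ζ = 13.39/(2·12.82) = 0.5221.
%OS = 100·exp(−πζ/√(1−ζ²)) = 14.6%.

14.6%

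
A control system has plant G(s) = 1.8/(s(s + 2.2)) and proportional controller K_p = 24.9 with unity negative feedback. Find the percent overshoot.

The closed-loop denominator s² + 2.2s + 44.82 gives ω_n = √44.82 = 6.695 and ζ = 2.2/(2ω_n) = 0.1643.
%OS = 100·exp(−πζ/√(1−ζ²)) = 100·exp(−π·0.1643/√0.973) = 59.3%.

59.3%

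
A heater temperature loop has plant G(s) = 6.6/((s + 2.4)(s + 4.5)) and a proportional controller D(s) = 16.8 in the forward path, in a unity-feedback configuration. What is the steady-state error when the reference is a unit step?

The loop is type 0. Static position error constant K_pos = D(0)·G(0) = 16.8·0.6111 = 10.27.
Steady-state error to a unit step: e_ss = 1/(1+K_pos) = 1/11.27 = 0.0888.

0.0888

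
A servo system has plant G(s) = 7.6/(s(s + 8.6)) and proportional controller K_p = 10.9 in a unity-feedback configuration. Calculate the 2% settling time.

The closed-loop denominator s² + 8.6s + 82.84 gives ω_n = √82.84 = 9.102 and ζ = 8.6/(2ω_n) = 0.4724.
2% settling time T_s ≈ 4/(ζω_n) = 4/4.3 = 0.93 s.

T_s ≈ 0.93 s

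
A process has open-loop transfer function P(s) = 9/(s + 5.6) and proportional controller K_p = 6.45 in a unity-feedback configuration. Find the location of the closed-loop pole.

s = -63.65

Closed-loop transfer function: T(s) = K_p·P(s)/(1 + K_p·P(s)) = 58.05/(s + 5.6 + 58.05) = 58.05/(s + 63.65).
The closed-loop pole is at s = −63.65.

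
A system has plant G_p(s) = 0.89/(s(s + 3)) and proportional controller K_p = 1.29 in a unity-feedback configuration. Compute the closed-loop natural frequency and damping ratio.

1 + K_p·G_p(s) = 0 gives s² + 3s + 1.148 = 0.
So ω_n² = 1.148 ⇒ ω_n = 1.071 rad/s, and ζ = 3/(2ω_n) = 1.4.

ω_n = 1.07 rad/s, ζ = 1.4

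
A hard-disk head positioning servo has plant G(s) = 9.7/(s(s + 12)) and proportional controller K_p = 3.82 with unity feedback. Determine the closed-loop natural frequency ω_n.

ω_n = 6.09 rad/s

With unity feedback the closed-loop characteristic equation is s² + 12s + 3.82·9.7 = s² + 12s + 37.05 = 0.
So ω_n² = 37.05 ⇒ ω_n = 6.087 rad/s, and ζ = 12/(2ω_n) = 0.986.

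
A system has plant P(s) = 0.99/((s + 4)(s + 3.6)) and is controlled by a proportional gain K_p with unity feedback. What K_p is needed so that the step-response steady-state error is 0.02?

K_p = 713

For a type-0 loop with proportional control, e_ss = 1/(1 + K_p·P(0)).
P(0) = 0.06875. Require 1/(1 + K_p·0.06875) = 0.02, so 1 + 0.06875·K_p = 50.
K_p = (50 − 1)/0.06875 = 713.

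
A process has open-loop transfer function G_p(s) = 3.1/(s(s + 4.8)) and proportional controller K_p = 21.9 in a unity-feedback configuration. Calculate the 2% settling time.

Closed-loop characteristic equation: s² + 4.8s + 67.89 = 0, so ω_n = 8.24 rad/s and ζ = 4.8/(2·8.24) = 0.2913.
2% settling time T_s ≈ 4/(ζω_n) = 4/2.4 = 1.67 s.

T_s ≈ 1.67 s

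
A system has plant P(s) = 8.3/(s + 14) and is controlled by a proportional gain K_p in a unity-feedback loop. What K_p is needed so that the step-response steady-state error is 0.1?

K_p = 15.2

For a type-0 loop with proportional control, e_ss = 1/(1 + K_p·P(0)).
P(0) = 0.5929. Require 1/(1 + K_p·0.5929) = 0.1, so 1 + 0.5929·K_p = 10.
K_p = (10 − 1)/0.5929 = 15.2.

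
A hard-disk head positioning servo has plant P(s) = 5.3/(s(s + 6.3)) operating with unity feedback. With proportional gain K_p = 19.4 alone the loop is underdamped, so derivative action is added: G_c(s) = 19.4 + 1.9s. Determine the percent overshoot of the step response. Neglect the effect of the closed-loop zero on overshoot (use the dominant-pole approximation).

Forward path: (19.4 + 1.9s)·5.3/(s(s+6.3)). The closed-loop characteristic equation is s² + (6.3 + 5.3·1.9)s + 5.3·19.4 = 0.
That is s² + 16.37s + 102.8 = 0, so ω_n = 10.14 rad/s and ζ = 16.37/(2·10.14) = 0.8072.
%OS = 100·exp(−πζ/√(1−ζ²)) = 1.36%.

1.36%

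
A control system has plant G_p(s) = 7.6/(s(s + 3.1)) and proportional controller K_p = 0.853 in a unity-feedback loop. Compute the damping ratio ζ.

The closed-loop denominator is s(s+3.1) + 0.853·7.6 = s² + 3.1s + 6.483.
So ω_n² = 6.483 ⇒ ω_n = 2.546 rad/s, and ζ = 3.1/(2ω_n) = 0.609.

ζ = 0.609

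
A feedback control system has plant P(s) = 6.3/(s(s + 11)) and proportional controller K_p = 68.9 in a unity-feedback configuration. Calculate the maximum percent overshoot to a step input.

From 1 + K_pP(s) = 0: s² + 11s + 434.1 = 0 ⇒ ω_n = 20.83, ζ = 0.264.
%OS = 100·exp(−πζ/√(1−ζ²)) = 100·exp(−π·0.264/√0.9303) = 42.3%.

42.3%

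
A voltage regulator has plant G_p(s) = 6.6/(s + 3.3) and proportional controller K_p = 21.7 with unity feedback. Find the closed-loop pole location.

Closed-loop transfer function: T(s) = K_p·G_p(s)/(1 + K_p·G_p(s)) = 143.2/(s + 3.3 + 143.2) = 143.2/(s + 146.5).
The closed-loop pole is at s = −146.5.

s = -146.5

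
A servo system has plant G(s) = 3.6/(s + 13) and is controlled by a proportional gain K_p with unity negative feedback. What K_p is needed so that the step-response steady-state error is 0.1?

K_p = 32.5

For a type-0 loop with proportional control, e_ss = 1/(1 + K_p·G(0)).
G(0) = 0.2769. Require 1/(1 + K_p·0.2769) = 0.1, so 1 + 0.2769·K_p = 10.
K_p = (10 − 1)/0.2769 = 32.5.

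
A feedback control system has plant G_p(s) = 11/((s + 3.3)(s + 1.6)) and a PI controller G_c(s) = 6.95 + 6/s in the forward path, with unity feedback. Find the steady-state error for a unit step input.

The open loop G_c(s)G_p(s) has a pole at the origin (type 1), so the static position error constant is infinite and e_ss = 1/(1+∞) = 0.

0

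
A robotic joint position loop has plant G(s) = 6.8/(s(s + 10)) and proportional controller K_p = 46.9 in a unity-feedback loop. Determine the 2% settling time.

T_s ≈ 0.8 s

The closed-loop denominator s² + 10s + 318.9 gives ω_n = √318.9 = 17.86 and ζ = 10/(2ω_n) = 0.28.
2% settling time T_s ≈ 4/(ζω_n) = 4/5 = 0.8 s.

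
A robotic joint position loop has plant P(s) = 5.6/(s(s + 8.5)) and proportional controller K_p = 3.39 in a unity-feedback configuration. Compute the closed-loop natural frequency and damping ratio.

ω_n = 4.36 rad/s, ζ = 0.975

With unity feedback the closed-loop characteristic equation is s² + 8.5s + 3.39·5.6 = s² + 8.5s + 18.98 = 0.
Matching s² + 2ζω_n s + ω_n²: ω_n = √18.98 = 4.357 rad/s and 2ζω_n = 8.5, so ζ = 8.5/(2·4.357) = 0.975.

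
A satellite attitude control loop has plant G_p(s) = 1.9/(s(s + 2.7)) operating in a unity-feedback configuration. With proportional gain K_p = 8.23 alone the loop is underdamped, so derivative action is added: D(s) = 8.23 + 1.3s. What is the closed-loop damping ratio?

Forward path: (8.23 + 1.3s)·1.9/(s(s+2.7)). The closed-loop characteristic equation is s² + (2.7 + 1.9·1.3)s + 1.9·8.23 = 0.
That is s² + 5.17s + 15.64 = 0, so ω_n = 3.954 rad/s and ζ = 5.17/(2·3.954) = 0.6537.

ζ = 0.654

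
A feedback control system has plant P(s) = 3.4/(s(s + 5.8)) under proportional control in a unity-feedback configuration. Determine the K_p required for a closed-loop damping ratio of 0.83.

K_p = 3.59

Closed-loop characteristic equation: s² + 5.8s + K_p·3.4 = 0.
So ω_n = √(3.4K_p) and 2ζω_n = 5.8, giving ζ = 5.8/(2√(3.4K_p)).
Setting ζ = 0.83: √(3.4K_p) = 5.8/(2·0.83) = 3.494, so K_p = 12.21/3.4 = 3.59.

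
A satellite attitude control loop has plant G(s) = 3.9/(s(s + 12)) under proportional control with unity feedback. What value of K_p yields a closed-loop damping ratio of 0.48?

K_p = 40.1

Closed-loop characteristic equation: s² + 12s + K_p·3.9 = 0.
So ω_n = √(3.9K_p) and 2ζω_n = 12, giving ζ = 12/(2√(3.9K_p)).
Setting ζ = 0.48: √(3.9K_p) = 12/(2·0.48) = 12.5, so K_p = 156.2/3.9 = 40.1.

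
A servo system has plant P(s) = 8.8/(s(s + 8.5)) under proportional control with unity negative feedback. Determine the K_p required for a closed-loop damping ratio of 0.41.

Closed-loop characteristic equation: s² + 8.5s + K_p·8.8 = 0.
So ω_n = √(8.8K_p) and 2ζω_n = 8.5, giving ζ = 8.5/(2√(8.8K_p)).
Setting ζ = 0.41: √(8.8K_p) = 8.5/(2·0.41) = 10.37, so K_p = 107.5/8.8 = 12.2.

K_p = 12.2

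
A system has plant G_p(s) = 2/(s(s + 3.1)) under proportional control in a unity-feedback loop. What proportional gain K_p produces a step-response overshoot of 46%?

K_p = 20.9

From %OS = 100·exp(−πζ/√(1−ζ²)) = 46%, ζ = −ln(0.46)/√(π²+ln²(0.46)) = 0.24.
Characteristic equation s² + 3.1s + 2K_p = 0 gives ζ = 3.1/(2√(2K_p)).
Setting ζ = 0.24: √(2K_p) = 3.1/(2·0.24) = 6.46, so K_p = 41.73/2 = 20.9.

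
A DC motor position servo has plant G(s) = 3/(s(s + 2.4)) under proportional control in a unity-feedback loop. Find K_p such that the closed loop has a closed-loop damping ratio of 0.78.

Closed-loop characteristic equation: s² + 2.4s + K_p·3 = 0.
So ω_n = √(3K_p) and 2ζω_n = 2.4, giving ζ = 2.4/(2√(3K_p)).
Setting ζ = 0.78: √(3K_p) = 2.4/(2·0.78) = 1.538, so K_p = 2.367/3 = 0.789.

K_p = 0.789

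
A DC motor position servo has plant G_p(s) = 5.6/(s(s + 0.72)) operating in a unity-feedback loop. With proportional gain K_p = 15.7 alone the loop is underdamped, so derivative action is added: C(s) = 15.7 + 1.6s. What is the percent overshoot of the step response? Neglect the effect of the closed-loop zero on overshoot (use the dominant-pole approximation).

Forward path: (15.7 + 1.6s)·5.6/(s(s+0.72)). The closed-loop characteristic equation is s² + (0.72 + 5.6·1.6)s + 5.6·15.7 = 0.
That is s² + 9.68s + 87.92 = 0, so ω_n = 9.377 rad/s and ζ = 9.68/(2·9.377) = 0.5162.
%OS = 100·exp(−πζ/√(1−ζ²)) = 15.1%.

15.1%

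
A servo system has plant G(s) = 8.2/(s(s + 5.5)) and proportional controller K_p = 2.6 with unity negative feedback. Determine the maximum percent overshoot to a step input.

Closed-loop characteristic equation: s² + 5.5s + 21.32 = 0, so ω_n = 4.617 rad/s and ζ = 5.5/(2·4.617) = 0.5956.
%OS = 100·exp(−πζ/√(1−ζ²)) = 100·exp(−π·0.5956/√0.6453) = 9.74%.

9.74%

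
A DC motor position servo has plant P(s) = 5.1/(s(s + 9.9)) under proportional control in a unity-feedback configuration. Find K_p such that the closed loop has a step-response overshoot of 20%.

From %OS = 100·exp(−πζ/√(1−ζ²)) = 20%, ζ = −ln(0.2)/√(π²+ln²(0.2)) = 0.4559.
Characteristic equation s² + 9.9s + 5.1K_p = 0 gives ζ = 9.9/(2√(5.1K_p)).
Setting ζ = 0.4559: √(5.1K_p) = 9.9/(2·0.4559) = 10.86, so K_p = 117.9/5.1 = 23.1.

K_p = 23.1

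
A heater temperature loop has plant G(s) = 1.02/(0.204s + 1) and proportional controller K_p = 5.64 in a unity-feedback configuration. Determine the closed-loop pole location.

s = -33.1

Closed loop: T(s) = K_p·G/(1+K_p·G) = 5.753/(0.204s + 1 + 5.753), with pole at s = −(1 + 5.753)/0.204 = −33.1.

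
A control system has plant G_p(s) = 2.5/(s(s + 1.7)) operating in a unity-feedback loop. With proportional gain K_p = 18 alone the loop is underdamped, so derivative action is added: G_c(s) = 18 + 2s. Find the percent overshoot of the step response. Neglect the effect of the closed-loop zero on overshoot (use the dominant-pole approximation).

16.4%

Forward path: (18 + 2s)·2.5/(s(s+1.7)). The closed-loop characteristic equation is s² + (1.7 + 2.5·2)s + 2.5·18 = 0.
That is s² + 6.7s + 45 = 0, so ω_n = 6.708 rad/s and ζ = 6.7/(2·6.708) = 0.4994.
%OS = 100·exp(−πζ/√(1−ζ²)) = 16.4%.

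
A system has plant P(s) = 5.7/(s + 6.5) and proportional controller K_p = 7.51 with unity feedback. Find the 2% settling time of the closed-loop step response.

Closed-loop transfer function: T(s) = K_p·P(s)/(1 + K_p·P(s)) = 42.81/(s + 6.5 + 42.81) = 42.81/(s + 49.31).
Time constant τ = 1/49.31 = 0.02028 s, so the 2% settling time is about 4τ = 0.0811 s.

T_s ≈ 0.0811 s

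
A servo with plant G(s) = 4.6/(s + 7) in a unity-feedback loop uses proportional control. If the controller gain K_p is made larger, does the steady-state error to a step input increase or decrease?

decrease

e_ss = 1/(1 + K_p·G(0)); a larger K_p raises the denominator, so e_ss decreases.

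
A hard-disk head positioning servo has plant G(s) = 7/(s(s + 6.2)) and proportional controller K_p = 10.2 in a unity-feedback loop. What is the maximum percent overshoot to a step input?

29%

The closed-loop denominator s² + 6.2s + 71.4 gives ω_n = √71.4 = 8.45 and ζ = 6.2/(2ω_n) = 0.3669.
%OS = 100·exp(−πζ/√(1−ζ²)) = 100·exp(−π·0.3669/√0.8654) = 29%.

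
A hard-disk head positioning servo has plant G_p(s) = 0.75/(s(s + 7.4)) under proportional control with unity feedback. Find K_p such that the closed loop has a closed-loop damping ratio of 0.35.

Closed-loop characteristic equation: s² + 7.4s + K_p·0.75 = 0.
So ω_n = √(0.75K_p) and 2ζω_n = 7.4, giving ζ = 7.4/(2√(0.75K_p)).
Setting ζ = 0.35: √(0.75K_p) = 7.4/(2·0.35) = 10.57, so K_p = 111.8/0.75 = 149.

K_p = 149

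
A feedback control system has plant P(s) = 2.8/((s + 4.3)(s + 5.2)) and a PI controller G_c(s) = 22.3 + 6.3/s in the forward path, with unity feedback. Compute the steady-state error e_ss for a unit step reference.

0

The open loop G_c(s)P(s) has a pole at the origin (type 1), so the static position error constant is infinite and e_ss = 1/(1+∞) = 0.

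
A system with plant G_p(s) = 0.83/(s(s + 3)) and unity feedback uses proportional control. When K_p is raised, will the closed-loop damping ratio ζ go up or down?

ζ = 3/(2√(0.83K_p)); increasing K_p raises the denominator, so ζ falls.

decrease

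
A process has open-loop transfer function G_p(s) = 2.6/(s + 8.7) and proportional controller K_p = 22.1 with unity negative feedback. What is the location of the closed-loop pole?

s = -66.16

Closed-loop transfer function: T(s) = K_p·G_p(s)/(1 + K_p·G_p(s)) = 57.46/(s + 8.7 + 57.46) = 57.46/(s + 66.16).
The closed-loop pole is at s = −66.16.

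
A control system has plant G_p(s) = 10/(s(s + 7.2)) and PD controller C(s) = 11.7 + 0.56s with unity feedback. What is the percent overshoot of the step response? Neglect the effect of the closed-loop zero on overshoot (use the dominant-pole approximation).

Forward path: (11.7 + 0.56s)·10/(s(s+7.2)). The closed-loop characteristic equation is s² + (7.2 + 10·0.56)s + 10·11.7 = 0.
That is s² + 12.8s + 117 = 0, so ω_n = 10.82 rad/s and ζ = 12.8/(2·10.82) = 0.5917.
%OS = 100·exp(−πζ/√(1−ζ²)) = 9.97%.

9.97%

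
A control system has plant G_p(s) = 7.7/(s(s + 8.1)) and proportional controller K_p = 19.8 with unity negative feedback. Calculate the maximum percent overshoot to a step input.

33.6%

From 1 + K_pG_p(s) = 0: s² + 8.1s + 152.5 = 0 ⇒ ω_n = 12.35, ζ = 0.328.
%OS = 100·exp(−πζ/√(1−ζ²)) = 100·exp(−π·0.328/√0.8924) = 33.6%.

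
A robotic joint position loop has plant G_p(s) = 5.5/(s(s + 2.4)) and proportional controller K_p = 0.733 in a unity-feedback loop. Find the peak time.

T_p = 1.95 s

The closed-loop denominator s² + 2.4s + 4.032 gives ω_n = √4.032 = 2.008 and ζ = 2.4/(2ω_n) = 0.5977.
Damped frequency ω_d = ω_n√(1−ζ²) = 1.61 rad/s, so peak time T_p = π/ω_d = 1.95 s.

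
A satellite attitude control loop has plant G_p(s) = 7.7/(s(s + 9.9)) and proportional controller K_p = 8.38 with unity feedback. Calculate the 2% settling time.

The closed-loop denominator s² + 9.9s + 64.53 gives ω_n = √64.53 = 8.033 and ζ = 9.9/(2ω_n) = 0.6162.
2% settling time T_s ≈ 4/(ζω_n) = 4/4.95 = 0.808 s.

T_s ≈ 0.808 s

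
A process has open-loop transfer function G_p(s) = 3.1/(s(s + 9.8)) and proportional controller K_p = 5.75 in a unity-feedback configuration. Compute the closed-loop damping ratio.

ζ = 1.16

The closed-loop denominator is s(s+9.8) + 5.75·3.1 = s² + 9.8s + 17.82.
Matching s² + 2ζω_n s + ω_n²: ω_n = √17.82 = 4.222 rad/s and 2ζω_n = 9.8, so ζ = 9.8/(2·4.222) = 1.16.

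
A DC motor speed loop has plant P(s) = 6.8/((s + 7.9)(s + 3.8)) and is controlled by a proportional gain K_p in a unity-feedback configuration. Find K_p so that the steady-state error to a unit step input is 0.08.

K_p = 50.8

For a type-0 loop with proportional control, e_ss = 1/(1 + K_p·P(0)).
P(0) = 0.2265. Require 1/(1 + K_p·0.2265) = 0.08, so 1 + 0.2265·K_p = 12.5.
K_p = (12.5 − 1)/0.2265 = 50.8.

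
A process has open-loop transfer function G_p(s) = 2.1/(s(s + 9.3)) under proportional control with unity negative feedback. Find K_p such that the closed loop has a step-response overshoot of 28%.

K_p = 73

From %OS = 100·exp(−πζ/√(1−ζ²)) = 28%, ζ = −ln(0.28)/√(π²+ln²(0.28)) = 0.3755.
Characteristic equation s² + 9.3s + 2.1K_p = 0 gives ζ = 9.3/(2√(2.1K_p)).
Setting ζ = 0.3755: √(2.1K_p) = 9.3/(2·0.3755) = 12.38, so K_p = 153.3/2.1 = 73.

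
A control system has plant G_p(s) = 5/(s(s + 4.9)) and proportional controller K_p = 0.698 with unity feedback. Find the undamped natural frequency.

ω_n = 1.87 rad/s

The closed-loop denominator is s(s+4.9) + 0.698·5 = s² + 4.9s + 3.49.
So ω_n² = 3.49 ⇒ ω_n = 1.868 rad/s, and ζ = 4.9/(2ω_n) = 1.31.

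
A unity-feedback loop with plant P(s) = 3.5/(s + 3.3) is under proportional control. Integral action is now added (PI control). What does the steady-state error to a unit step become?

0

Adding integral action puts a pole at s = 0 in the forward path, raising the system type to 1; a type-1 loop has zero steady-state error to a step.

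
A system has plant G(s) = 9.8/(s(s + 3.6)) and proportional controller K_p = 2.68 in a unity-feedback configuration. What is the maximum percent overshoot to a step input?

The closed-loop denominator s² + 3.6s + 26.26 gives ω_n = √26.26 = 5.125 and ζ = 3.6/(2ω_n) = 0.3512.
%OS = 100·exp(−πζ/√(1−ζ²)) = 100·exp(−π·0.3512/√0.8766) = 30.8%.

30.8%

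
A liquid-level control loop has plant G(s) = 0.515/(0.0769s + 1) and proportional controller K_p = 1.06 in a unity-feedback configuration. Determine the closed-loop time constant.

τ = 0.0497 s

Closed loop: T(s) = K_p·G/(1+K_p·G) = 0.5459/(0.0769s + 1 + 0.5459), with pole at s = −(1 + 0.5459)/0.0769 = −20.1.
Closed-loop time constant τ = 1/20.1 = 0.0497 s.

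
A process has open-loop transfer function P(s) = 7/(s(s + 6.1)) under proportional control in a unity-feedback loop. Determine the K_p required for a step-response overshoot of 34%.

K_p = 12.6

From %OS = 100·exp(−πζ/√(1−ζ²)) = 34%, ζ = −ln(0.34)/√(π²+ln²(0.34)) = 0.3248.
Characteristic equation s² + 6.1s + 7K_p = 0 gives ζ = 6.1/(2√(7K_p)).
Setting ζ = 0.3248: √(7K_p) = 6.1/(2·0.3248) = 9.391, so K_p = 88.19/7 = 12.6.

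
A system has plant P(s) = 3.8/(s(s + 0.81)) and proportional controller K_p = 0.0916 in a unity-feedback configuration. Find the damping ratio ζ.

ζ = 0.686

With unity feedback the closed-loop characteristic equation is s² + 0.81s + 0.0916·3.8 = s² + 0.81s + 0.3481 = 0.
Matching s² + 2ζω_n s + ω_n²: ω_n = √0.3481 = 0.59 rad/s and 2ζω_n = 0.81, so ζ = 0.81/(2·0.59) = 0.686.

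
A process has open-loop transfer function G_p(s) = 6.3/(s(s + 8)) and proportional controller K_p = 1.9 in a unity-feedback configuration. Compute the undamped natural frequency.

ω_n = 3.46 rad/s

1 + K_p·G_p(s) = 0 gives s² + 8s + 11.97 = 0.
So ω_n² = 11.97 ⇒ ω_n = 3.46 rad/s, and ζ = 8/(2ω_n) = 1.16.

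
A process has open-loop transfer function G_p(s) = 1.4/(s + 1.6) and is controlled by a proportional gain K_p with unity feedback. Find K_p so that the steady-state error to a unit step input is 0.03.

K_p = 37

Steady-state error for a unit step on this type-0 loop is 1/(1 + K_p·G_p(0)).
G_p(0) = 0.875. Require 1/(1 + K_p·0.875) = 0.03, so 1 + 0.875·K_p = 33.33.
K_p = (33.33 − 1)/0.875 = 37.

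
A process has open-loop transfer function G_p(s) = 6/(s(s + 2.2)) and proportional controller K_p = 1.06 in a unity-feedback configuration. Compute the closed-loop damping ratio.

With unity feedback the closed-loop characteristic equation is s² + 2.2s + 1.06·6 = s² + 2.2s + 6.36 = 0.
Matching s² + 2ζω_n s + ω_n²: ω_n = √6.36 = 2.522 rad/s and 2ζω_n = 2.2, so ζ = 2.2/(2·2.522) = 0.436.

ζ = 0.436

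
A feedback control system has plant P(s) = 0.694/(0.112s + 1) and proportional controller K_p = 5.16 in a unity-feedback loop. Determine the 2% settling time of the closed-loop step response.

T_s ≈ 0.0978 s

Closed loop: T(s) = K_p·P/(1+K_p·P) = 3.581/(0.112s + 1 + 3.581), with pole at s = −(1 + 3.581)/0.112 = −40.9.
τ = 1/40.9 = 0.02445 s, so 2% settling time ≈ 4τ = 0.0978 s.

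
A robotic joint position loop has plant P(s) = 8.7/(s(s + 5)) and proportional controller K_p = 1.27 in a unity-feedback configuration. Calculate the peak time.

T_p = 1.43 s

Closed-loop characteristic equation: s² + 5s + 11.05 = 0, so ω_n = 3.324 rad/s and ζ = 5/(2·3.324) = 0.7521.
Damped frequency ω_d = ω_n√(1−ζ²) = 2.191 rad/s, so peak time T_p = π/ω_d = 1.43 s.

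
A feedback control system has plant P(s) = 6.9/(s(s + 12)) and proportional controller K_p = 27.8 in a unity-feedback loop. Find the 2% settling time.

The closed-loop denominator s² + 12s + 191.8 gives ω_n = √191.8 = 13.85 and ζ = 12/(2ω_n) = 0.4332.
2% settling time T_s ≈ 4/(ζω_n) = 4/6 = 0.667 s.

T_s ≈ 0.667 s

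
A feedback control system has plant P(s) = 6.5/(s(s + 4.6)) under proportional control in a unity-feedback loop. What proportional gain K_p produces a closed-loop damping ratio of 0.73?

K_p = 1.53

Closed-loop characteristic equation: s² + 4.6s + K_p·6.5 = 0.
So ω_n = √(6.5K_p) and 2ζω_n = 4.6, giving ζ = 4.6/(2√(6.5K_p)).
Setting ζ = 0.73: √(6.5K_p) = 4.6/(2·0.73) = 3.151, so K_p = 9.927/6.5 = 1.53.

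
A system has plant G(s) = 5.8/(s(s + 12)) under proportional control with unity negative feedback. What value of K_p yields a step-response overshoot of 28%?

K_p = 44

From %OS = 100·exp(−πζ/√(1−ζ²)) = 28%, ζ = −ln(0.28)/√(π²+ln²(0.28)) = 0.3755.
Characteristic equation s² + 12s + 5.8K_p = 0 gives ζ = 12/(2√(5.8K_p)).
Setting ζ = 0.3755: √(5.8K_p) = 12/(2·0.3755) = 15.98, so K_p = 255.3/5.8 = 44.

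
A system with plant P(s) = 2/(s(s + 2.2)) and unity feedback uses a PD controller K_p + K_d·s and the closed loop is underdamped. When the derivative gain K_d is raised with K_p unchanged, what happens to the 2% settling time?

Characteristic equation s² + (2.2 + 2K_d)s + 2K_p = 0: raising K_d increases ζω_n = (2.2+2K_d)/2 while the loop stays underdamped, so T_s ≈ 4/(ζω_n) decreases.

decrease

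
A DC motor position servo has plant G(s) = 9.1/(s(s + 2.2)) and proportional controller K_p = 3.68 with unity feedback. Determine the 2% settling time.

T_s ≈ 3.64 s

Closed-loop characteristic equation: s² + 2.2s + 33.49 = 0, so ω_n = 5.787 rad/s and ζ = 2.2/(2·5.787) = 0.1901.
2% settling time T_s ≈ 4/(ζω_n) = 4/1.1 = 3.64 s.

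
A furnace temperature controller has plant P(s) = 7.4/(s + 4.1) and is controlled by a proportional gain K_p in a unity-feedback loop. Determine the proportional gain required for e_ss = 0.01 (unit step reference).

K_p = 54.9

The loop is type 0, so e_ss(step) = 1/(1 + K_pos) with K_pos = K_p·P(0).
P(0) = 1.805. Require 1/(1 + K_p·1.805) = 0.01, so 1 + 1.805·K_p = 100.
K_p = (100 − 1)/1.805 = 54.9.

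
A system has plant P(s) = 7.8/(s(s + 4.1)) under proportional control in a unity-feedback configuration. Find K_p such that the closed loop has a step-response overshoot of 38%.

From %OS = 100·exp(−πζ/√(1−ζ²)) = 38%, ζ = −ln(0.38)/√(π²+ln²(0.38)) = 0.2943.
Characteristic equation s² + 4.1s + 7.8K_p = 0 gives ζ = 4.1/(2√(7.8K_p)).
Setting ζ = 0.2943: √(7.8K_p) = 4.1/(2·0.2943) = 6.965, so K_p = 48.51/7.8 = 6.22.

K_p = 6.22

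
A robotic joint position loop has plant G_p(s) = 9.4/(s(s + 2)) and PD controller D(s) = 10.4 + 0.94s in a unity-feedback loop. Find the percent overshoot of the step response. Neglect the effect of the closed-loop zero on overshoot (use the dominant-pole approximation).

Forward path: (10.4 + 0.94s)·9.4/(s(s+2)). The closed-loop characteristic equation is s² + (2 + 9.4·0.94)s + 9.4·10.4 = 0.
That is s² + 10.84s + 97.76 = 0, so ω_n = 9.887 rad/s and ζ = 10.84/(2·9.887) = 0.548.
%OS = 100·exp(−πζ/√(1−ζ²)) = 12.8%.

12.8%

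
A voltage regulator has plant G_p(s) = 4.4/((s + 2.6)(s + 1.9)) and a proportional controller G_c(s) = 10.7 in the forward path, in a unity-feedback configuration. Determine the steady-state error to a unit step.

0.095

The loop is type 0. Static position error constant K_pos = G_c(0)·G_p(0) = 10.7·0.8907 = 9.53.
Steady-state error to a unit step: e_ss = 1/(1+K_pos) = 1/10.53 = 0.095.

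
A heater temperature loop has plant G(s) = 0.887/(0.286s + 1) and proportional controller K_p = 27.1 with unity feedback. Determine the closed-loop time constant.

τ = 0.0114 s

Closed loop: T(s) = K_p·G/(1+K_p·G) = 24.04/(0.286s + 1 + 24.04), with pole at s = −(1 + 24.04)/0.286 = −87.54.
Closed-loop time constant τ = 1/87.54 = 0.0114 s.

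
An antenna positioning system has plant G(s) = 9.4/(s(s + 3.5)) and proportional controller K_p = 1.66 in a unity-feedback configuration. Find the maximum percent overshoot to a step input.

21.2%

Closed-loop characteristic equation: s² + 3.5s + 15.6 = 0, so ω_n = 3.95 rad/s and ζ = 3.5/(2·3.95) = 0.443.
%OS = 100·exp(−πζ/√(1−ζ²)) = 100·exp(−π·0.443/√0.8037) = 21.2%.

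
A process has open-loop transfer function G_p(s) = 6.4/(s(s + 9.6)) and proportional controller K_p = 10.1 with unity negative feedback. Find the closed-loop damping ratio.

The closed-loop denominator is s(s+9.6) + 10.1·6.4 = s² + 9.6s + 64.64.
So ω_n² = 64.64 ⇒ ω_n = 8.04 rad/s, and ζ = 9.6/(2ω_n) = 0.597.

ζ = 0.597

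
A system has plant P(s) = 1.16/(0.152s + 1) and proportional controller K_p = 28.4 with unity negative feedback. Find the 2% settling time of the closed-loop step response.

Closed loop: T(s) = K_p·P/(1+K_p·P) = 32.94/(0.152s + 1 + 32.94), with pole at s = −(1 + 32.94)/0.152 = −223.3.
τ = 1/223.3 = 0.004478 s, so 2% settling time ≈ 4τ = 0.0179 s.

T_s ≈ 0.0179 s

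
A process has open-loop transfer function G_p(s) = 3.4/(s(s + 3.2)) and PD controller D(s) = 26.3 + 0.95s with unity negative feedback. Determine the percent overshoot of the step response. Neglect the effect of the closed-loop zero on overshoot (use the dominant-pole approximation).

Forward path: (26.3 + 0.95s)·3.4/(s(s+3.2)). The closed-loop characteristic equation is s² + (3.2 + 3.4·0.95)s + 3.4·26.3 = 0.
That is s² + 6.43s + 89.42 = 0, so ω_n = 9.456 rad/s and ζ = 6.43/(2·9.456) = 0.34.
%OS = 100·exp(−πζ/√(1−ζ²)) = 32.1%.

32.1%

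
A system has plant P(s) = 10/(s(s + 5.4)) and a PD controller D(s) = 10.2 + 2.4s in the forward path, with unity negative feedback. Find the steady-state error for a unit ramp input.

The loop has one pole at the origin (type 1). Velocity error constant K_v = lim_{s→0} s·D(s)P(s) = 10.2·10/5.4 = 18.89.
Steady-state error to a unit ramp: e_ss = 1/K_v = 0.0529.

0.0529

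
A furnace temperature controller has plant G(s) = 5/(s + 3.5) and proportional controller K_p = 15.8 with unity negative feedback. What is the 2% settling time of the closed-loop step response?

Closed-loop transfer function: T(s) = K_p·G(s)/(1 + K_p·G(s)) = 79/(s + 3.5 + 79) = 79/(s + 82.5).
Time constant τ = 1/82.5 = 0.01212 s, so the 2% settling time is about 4τ = 0.0485 s.

T_s ≈ 0.0485 s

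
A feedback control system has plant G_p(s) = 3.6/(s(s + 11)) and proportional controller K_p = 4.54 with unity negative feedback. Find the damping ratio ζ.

With unity feedback the closed-loop characteristic equation is s² + 11s + 4.54·3.6 = s² + 11s + 16.34 = 0.
Matching s² + 2ζω_n s + ω_n²: ω_n = √16.34 = 4.043 rad/s and 2ζω_n = 11, so ζ = 11/(2·4.043) = 1.36.

ζ = 1.36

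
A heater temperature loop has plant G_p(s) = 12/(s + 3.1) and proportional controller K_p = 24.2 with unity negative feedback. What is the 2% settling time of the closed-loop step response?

Closed-loop transfer function: T(s) = K_p·G_p(s)/(1 + K_p·G_p(s)) = 290.4/(s + 3.1 + 290.4) = 290.4/(s + 293.5).
Time constant τ = 1/293.5 = 0.003407 s, so the 2% settling time is about 4τ = 0.0136 s.

T_s ≈ 0.0136 s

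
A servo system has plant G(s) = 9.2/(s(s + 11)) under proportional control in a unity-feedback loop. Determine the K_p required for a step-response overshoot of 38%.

From %OS = 100·exp(−πζ/√(1−ζ²)) = 38%, ζ = −ln(0.38)/√(π²+ln²(0.38)) = 0.2943.
Characteristic equation s² + 11s + 9.2K_p = 0 gives ζ = 11/(2√(9.2K_p)).
Setting ζ = 0.2943: √(9.2K_p) = 11/(2·0.2943) = 18.69, so K_p = 349.1/9.2 = 38.

K_p = 38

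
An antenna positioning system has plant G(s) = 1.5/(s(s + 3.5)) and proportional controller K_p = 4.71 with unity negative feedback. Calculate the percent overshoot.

From 1 + K_pG(s) = 0: s² + 3.5s + 7.065 = 0 ⇒ ω_n = 2.658, ζ = 0.6584.
%OS = 100·exp(−πζ/√(1−ζ²)) = 100·exp(−π·0.6584/√0.5665) = 6.41%.

6.41%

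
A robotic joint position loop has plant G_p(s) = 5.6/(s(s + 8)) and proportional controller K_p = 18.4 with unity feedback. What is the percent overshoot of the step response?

26%

Closed-loop characteristic equation: s² + 8s + 103 = 0, so ω_n = 10.15 rad/s and ζ = 8/(2·10.15) = 0.3941.
%OS = 100·exp(−πζ/√(1−ζ²)) = 100·exp(−π·0.3941/√0.8447) = 26%.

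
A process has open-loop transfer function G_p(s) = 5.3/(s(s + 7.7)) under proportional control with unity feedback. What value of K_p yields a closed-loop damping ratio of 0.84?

Closed-loop characteristic equation: s² + 7.7s + K_p·5.3 = 0.
So ω_n = √(5.3K_p) and 2ζω_n = 7.7, giving ζ = 7.7/(2√(5.3K_p)).
Setting ζ = 0.84: √(5.3K_p) = 7.7/(2·0.84) = 4.583, so K_p = 21.01/5.3 = 3.96.

K_p = 3.96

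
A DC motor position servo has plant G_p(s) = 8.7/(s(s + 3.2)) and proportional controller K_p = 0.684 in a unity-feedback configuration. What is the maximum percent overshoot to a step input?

6.52%

From 1 + K_pG_p(s) = 0: s² + 3.2s + 5.951 = 0 ⇒ ω_n = 2.439, ζ = 0.6559.
%OS = 100·exp(−πζ/√(1−ζ²)) = 100·exp(−π·0.6559/√0.5698) = 6.52%.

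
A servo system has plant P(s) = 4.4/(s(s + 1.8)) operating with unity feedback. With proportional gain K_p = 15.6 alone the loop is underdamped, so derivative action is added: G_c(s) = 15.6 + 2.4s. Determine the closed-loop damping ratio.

Forward path: (15.6 + 2.4s)·4.4/(s(s+1.8)). The closed-loop characteristic equation is s² + (1.8 + 4.4·2.4)s + 4.4·15.6 = 0.
That is s² + 12.36s + 68.64 = 0, so ω_n = 8.285 rad/s and ζ = 12.36/(2·8.285) = 0.7459.

ζ = 0.746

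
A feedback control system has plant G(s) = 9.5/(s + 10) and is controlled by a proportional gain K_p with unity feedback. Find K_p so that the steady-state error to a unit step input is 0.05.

K_p = 20

Steady-state error for a unit step on this type-0 loop is 1/(1 + K_p·G(0)).
G(0) = 0.95. Require 1/(1 + K_p·0.95) = 0.05, so 1 + 0.95·K_p = 20.
K_p = (20 − 1)/0.95 = 20.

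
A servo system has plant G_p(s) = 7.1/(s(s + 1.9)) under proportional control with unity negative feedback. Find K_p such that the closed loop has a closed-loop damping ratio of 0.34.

Closed-loop characteristic equation: s² + 1.9s + K_p·7.1 = 0.
So ω_n = √(7.1K_p) and 2ζω_n = 1.9, giving ζ = 1.9/(2√(7.1K_p)).
Setting ζ = 0.34: √(7.1K_p) = 1.9/(2·0.34) = 2.794, so K_p = 7.807/7.1 = 1.1.

K_p = 1.1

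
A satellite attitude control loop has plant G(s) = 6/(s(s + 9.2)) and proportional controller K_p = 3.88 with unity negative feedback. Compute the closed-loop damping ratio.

1 + K_p·G(s) = 0 gives s² + 9.2s + 23.28 = 0.
So ω_n² = 23.28 ⇒ ω_n = 4.825 rad/s, and ζ = 9.2/(2ω_n) = 0.953.

ζ = 0.953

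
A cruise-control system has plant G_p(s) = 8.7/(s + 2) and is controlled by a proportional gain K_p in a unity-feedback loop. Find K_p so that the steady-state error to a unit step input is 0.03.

K_p = 7.43

The loop is type 0, so e_ss(step) = 1/(1 + K_pos) with K_pos = K_p·G_p(0).
G_p(0) = 4.35. Require 1/(1 + K_p·4.35) = 0.03, so 1 + 4.35·K_p = 33.33.
K_p = (33.33 − 1)/4.35 = 7.43.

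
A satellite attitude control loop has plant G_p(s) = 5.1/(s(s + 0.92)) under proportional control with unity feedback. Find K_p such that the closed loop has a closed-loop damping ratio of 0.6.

Closed-loop characteristic equation: s² + 0.92s + K_p·5.1 = 0.
So ω_n = √(5.1K_p) and 2ζω_n = 0.92, giving ζ = 0.92/(2√(5.1K_p)).
Setting ζ = 0.6: √(5.1K_p) = 0.92/(2·0.6) = 0.7667, so K_p = 0.5878/5.1 = 0.115.

K_p = 0.115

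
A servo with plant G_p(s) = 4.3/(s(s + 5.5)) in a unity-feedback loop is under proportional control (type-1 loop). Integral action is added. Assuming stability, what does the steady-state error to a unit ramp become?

0

The integrator raises the loop to type 2, so K_v → ∞ and e_ss to a ramp is zero.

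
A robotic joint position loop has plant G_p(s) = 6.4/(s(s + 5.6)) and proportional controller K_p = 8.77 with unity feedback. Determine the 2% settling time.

The closed-loop denominator s² + 5.6s + 56.13 gives ω_n = √56.13 = 7.492 and ζ = 5.6/(2ω_n) = 0.3737.
2% settling time T_s ≈ 4/(ζω_n) = 4/2.8 = 1.43 s.

T_s ≈ 1.43 s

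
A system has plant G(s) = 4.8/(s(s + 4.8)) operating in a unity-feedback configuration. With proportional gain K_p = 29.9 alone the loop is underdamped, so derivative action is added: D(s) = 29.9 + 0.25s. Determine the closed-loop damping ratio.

ζ = 0.25

Forward path: (29.9 + 0.25s)·4.8/(s(s+4.8)). The closed-loop characteristic equation is s² + (4.8 + 4.8·0.25)s + 4.8·29.9 = 0.
That is s² + 6s + 143.5 = 0, so ω_n = 11.98 rad/s and ζ = 6/(2·11.98) = 0.2504.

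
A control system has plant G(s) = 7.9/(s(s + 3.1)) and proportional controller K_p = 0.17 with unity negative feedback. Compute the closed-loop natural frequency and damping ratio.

ω_n = 1.16 rad/s, ζ = 1.34

1 + K_p·G(s) = 0 gives s² + 3.1s + 1.343 = 0.
So ω_n² = 1.343 ⇒ ω_n = 1.159 rad/s, and ζ = 3.1/(2ω_n) = 1.34.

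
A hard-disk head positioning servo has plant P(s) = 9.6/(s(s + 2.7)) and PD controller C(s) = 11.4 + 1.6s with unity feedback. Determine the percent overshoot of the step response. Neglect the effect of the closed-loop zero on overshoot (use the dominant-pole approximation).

0.465%

Forward path: (11.4 + 1.6s)·9.6/(s(s+2.7)). The closed-loop characteristic equation is s² + (2.7 + 9.6·1.6)s + 9.6·11.4 = 0.
That is s² + 18.06s + 109.4 = 0, so ω_n = 10.46 rad/s and ζ = 18.06/(2·10.46) = 0.8632.
%OS = 100·exp(−πζ/√(1−ζ²)) = 0.465%.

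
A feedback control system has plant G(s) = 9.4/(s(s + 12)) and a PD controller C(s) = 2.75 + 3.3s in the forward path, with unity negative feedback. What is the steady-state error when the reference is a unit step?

The open loop C(s)G(s) has a pole at the origin (type 1), so the static position error constant is infinite and e_ss = 1/(1+∞) = 0.

0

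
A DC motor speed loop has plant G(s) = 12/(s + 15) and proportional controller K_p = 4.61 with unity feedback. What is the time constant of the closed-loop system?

τ = 0.0142 s

Closed-loop transfer function: T(s) = K_p·G(s)/(1 + K_p·G(s)) = 55.32/(s + 15 + 55.32) = 55.32/(s + 70.32).
Time constant τ = 1/70.32 = 0.0142 s.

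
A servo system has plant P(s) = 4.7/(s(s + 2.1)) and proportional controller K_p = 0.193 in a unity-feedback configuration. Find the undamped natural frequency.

ω_n = 0.952 rad/s

With unity feedback the closed-loop characteristic equation is s² + 2.1s + 0.193·4.7 = s² + 2.1s + 0.9071 = 0.
So ω_n² = 0.9071 ⇒ ω_n = 0.9524 rad/s, and ζ = 2.1/(2ω_n) = 1.1.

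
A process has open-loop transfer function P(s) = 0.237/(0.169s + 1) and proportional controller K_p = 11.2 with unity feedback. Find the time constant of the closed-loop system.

Closed loop: T(s) = K_p·P/(1+K_p·P) = 2.654/(0.169s + 1 + 2.654), with pole at s = −(1 + 2.654)/0.169 = −21.62.
Closed-loop time constant τ = 1/21.62 = 0.0462 s.

τ = 0.0462 s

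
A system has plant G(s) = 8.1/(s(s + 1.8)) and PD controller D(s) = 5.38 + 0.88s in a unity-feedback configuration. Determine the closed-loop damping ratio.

Forward path: (5.38 + 0.88s)·8.1/(s(s+1.8)). The closed-loop characteristic equation is s² + (1.8 + 8.1·0.88)s + 8.1·5.38 = 0.
That is s² + 8.928s + 43.58 = 0, so ω_n = 6.601 rad/s and ζ = 8.928/(2·6.601) = 0.6762.

ζ = 0.676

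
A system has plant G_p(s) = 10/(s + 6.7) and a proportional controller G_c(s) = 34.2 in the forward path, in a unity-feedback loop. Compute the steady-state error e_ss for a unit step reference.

0.0192

The loop is type 0. Static position error constant K_pos = G_c(0)·G_p(0) = 34.2·1.493 = 51.04.
Steady-state error to a unit step: e_ss = 1/(1+K_pos) = 1/52.04 = 0.0192.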